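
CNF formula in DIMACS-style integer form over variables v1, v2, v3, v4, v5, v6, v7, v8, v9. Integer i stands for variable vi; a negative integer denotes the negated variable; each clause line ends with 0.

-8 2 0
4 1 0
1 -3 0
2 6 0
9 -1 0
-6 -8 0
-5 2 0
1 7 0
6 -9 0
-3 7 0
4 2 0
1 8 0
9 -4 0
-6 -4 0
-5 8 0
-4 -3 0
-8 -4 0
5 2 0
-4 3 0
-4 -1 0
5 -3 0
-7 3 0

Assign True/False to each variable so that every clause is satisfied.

v2 occurs only positively in the remaining clauses — set v2 = True.
Try v1 = True.
  then v9 is forced to True.
  then v6 is forced to True.
  then v8 is forced to False.
  then v4 is forced to False.
  then v5 is forced to False.
  then v3 is forced to False.
  then v7 is forced to False.

v1=T, v2=T, v3=F, v4=F, v5=F, v6=T, v7=F, v8=F, v9=T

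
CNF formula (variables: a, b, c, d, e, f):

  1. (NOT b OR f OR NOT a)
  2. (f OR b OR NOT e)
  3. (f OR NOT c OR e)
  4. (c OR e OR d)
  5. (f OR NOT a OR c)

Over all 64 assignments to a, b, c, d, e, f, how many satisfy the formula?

Case analysis on f and c:
  f=1, c=1: a, b, d, e free → 2^4 = 16.
  f=1, c=0: a, b free; 3 ways for (d,e) × 2^2 = 12.
  f=0, c=1: remaining (a,b,d,e) ∈ {(0,1,0,1); (0,1,1,1)} — 2.
  f=0, c=0: remaining (a,b,d,e) ∈ {(0,0,1,0); (0,1,0,1); (0,1,1,0); (0,1,1,1)} — 4.
Total: 16 + 12 + 2 + 4 = 34.

34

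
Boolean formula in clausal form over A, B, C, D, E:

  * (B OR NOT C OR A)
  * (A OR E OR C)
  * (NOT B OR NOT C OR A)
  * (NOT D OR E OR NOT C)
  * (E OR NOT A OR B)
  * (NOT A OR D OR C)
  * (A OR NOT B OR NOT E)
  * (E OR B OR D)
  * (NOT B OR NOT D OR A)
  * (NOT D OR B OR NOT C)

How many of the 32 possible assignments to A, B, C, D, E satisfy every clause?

Split on A, then B.
  A=T, B=T: 5 of the 8 assignments to (C,D,E) work.
  A=T, B=F: remaining (C,D,E) ∈ {(F,T,T); (T,F,T)} — 2.
  A=F, B=T: a clause becomes empty — 0.
  A=F, B=F: remaining (C,D,E) ∈ {(F,F,T); (F,T,T)} — 2.
Total: 5 + 2 + 0 + 2 = 9.

9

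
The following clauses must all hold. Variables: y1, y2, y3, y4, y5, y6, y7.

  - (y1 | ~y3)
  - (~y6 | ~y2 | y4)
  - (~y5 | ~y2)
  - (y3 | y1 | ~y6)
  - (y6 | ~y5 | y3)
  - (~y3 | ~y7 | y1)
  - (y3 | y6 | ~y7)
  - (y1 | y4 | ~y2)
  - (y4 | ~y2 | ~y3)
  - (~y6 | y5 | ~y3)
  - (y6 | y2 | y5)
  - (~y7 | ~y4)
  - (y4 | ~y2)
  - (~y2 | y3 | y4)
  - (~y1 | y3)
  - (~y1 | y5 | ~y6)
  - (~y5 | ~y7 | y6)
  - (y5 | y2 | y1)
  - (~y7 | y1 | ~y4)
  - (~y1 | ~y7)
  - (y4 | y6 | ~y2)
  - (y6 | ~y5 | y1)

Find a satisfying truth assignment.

y1 = T, y2 = F, y3 = T, y4 = F, y5 = T, y6 = F, y7 = F

Check each clause:
  1. (y1 | ~y3) — y1 is true.
  2. (y4 | ~y6 | ~y2) — ~y6 is true.
  3. (~y5 | ~y2) — ~y2 is true.
  4. (y3 | ~y6 | y1) — y1 is true.
  5. (y3 | y6 | ~y5) — y3 is true.
  6. (~y7 | ~y3 | y1) — y1 is true.
  7. (y3 | y6 | ~y7) — ~y7 is true.
  8. (y4 | ~y2 | y1) — y1 is true.
  9. (~y2 | y4 | ~y3) — ~y2 is true.
  10. (~y6 | ~y3 | y5) — ~y6 is true.
  11. (y6 | y2 | y5) — y5 is true.
  12. (~y4 | ~y7) — ~y7 is true.
  13. (y4 | ~y2) — ~y2 is true.
  14. (y4 | y3 | ~y2) — y3 is true.
  15. (y3 | ~y1) — y3 is true.
  16. (~y1 | ~y6 | y5) — ~y6 is true.
  17. (y6 | ~y7 | ~y5) — ~y7 is true.
  18. (y2 | y1 | y5) — y1 is true.
  19. (~y4 | y1 | ~y7) — ~y7 is true.
  20. (~y7 | ~y1) — ~y7 is true.
  21. (y4 | y6 | ~y2) — ~y2 is true.
  22. (~y5 | y1 | y6) — y1 is true.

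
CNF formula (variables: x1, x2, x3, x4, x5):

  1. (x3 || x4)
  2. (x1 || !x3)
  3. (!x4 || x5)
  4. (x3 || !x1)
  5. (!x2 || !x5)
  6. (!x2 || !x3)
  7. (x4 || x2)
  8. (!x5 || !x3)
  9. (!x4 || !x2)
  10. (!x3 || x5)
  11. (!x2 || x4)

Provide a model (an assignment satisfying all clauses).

Branch on x1: take x1 = False.
  then x3 is forced to False.
  then x4 is forced to True.
  then x5 is forced to True.
  then x2 is forced to False.

x1=F  x2=F  x3=F  x4=T  x5=T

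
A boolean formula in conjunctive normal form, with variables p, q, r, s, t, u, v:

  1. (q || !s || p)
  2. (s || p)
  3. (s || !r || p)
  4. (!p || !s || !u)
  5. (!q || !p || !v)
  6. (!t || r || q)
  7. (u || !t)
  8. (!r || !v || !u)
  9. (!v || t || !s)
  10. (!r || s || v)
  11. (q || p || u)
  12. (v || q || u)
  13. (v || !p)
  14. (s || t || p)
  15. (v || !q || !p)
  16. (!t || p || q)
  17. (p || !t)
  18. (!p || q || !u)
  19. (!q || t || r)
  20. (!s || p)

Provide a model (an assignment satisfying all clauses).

p = 1  q = 0  r = 0  s = 0  t = 0  u = 0  v = 1

Try p = True.
  then v is forced to True.
  then q is forced to False.
  then u is forced to False.
  then t is forced to False.
  then s is forced to False.
r is now unconstrained; take r = False.
Check each clause:
  1. (p || !s || q) — p is true.
  2. (s || p) — p is true.
  3. (!r || p || s) — p is true.
  4. (!u || !p || !s) — !u is true.
  5. (!v || !q || !p) — !q is true.
  6. (r || !t || q) — !t is true.
  7. (u || !t) — !t is true.
  8. (!r || !u || !v) — !u is true.
  9. (!v || !s || t) — !s is true.
  10. (s || !r || v) — !r is true.
  11. (q || p || u) — p is true.
  12. (q || v || u) — v is true.
  13. (v || !p) — v is true.
  14. (t || p || s) — p is true.
  15. (!q || !p || v) — !q is true.
  16. (!t || p || q) — p is true.
  17. (!t || p) — p is true.
  18. (!p || q || !u) — !u is true.
  19. (!q || t || r) — !q is true.
  20. (p || !s) — p is true.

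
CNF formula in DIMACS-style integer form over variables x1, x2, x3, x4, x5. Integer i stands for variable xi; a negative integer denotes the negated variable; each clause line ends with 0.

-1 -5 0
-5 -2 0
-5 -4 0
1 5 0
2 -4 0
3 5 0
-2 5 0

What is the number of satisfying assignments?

3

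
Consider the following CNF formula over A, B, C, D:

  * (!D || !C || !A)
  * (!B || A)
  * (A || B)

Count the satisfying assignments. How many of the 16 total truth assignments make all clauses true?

The models are:
  A=T B=F C=F D=F
  A=T B=F C=F D=T
  A=T B=F C=T D=F
  A=T B=T C=F D=F
  A=T B=T C=F D=T
  A=T B=T C=T D=F
Count: 6.

6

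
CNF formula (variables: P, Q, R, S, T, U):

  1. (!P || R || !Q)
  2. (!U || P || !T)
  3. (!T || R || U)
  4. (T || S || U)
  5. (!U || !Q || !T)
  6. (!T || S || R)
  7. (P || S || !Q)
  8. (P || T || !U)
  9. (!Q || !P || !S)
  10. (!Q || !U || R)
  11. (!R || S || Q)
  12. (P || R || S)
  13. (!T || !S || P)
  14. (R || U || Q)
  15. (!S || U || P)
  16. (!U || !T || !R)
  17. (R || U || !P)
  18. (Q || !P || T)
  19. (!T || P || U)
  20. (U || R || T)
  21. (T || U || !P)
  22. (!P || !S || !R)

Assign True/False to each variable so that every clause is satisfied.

P = 1, Q = 1, R = 1, S = 0, T = 1, U = 0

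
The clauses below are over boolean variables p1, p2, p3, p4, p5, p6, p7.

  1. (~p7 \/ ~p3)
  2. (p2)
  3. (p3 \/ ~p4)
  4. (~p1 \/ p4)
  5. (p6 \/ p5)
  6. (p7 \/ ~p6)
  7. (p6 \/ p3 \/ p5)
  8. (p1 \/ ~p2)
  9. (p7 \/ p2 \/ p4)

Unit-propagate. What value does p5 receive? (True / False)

True

(p2) stands alone — p2 = True.
(~p2 \/ p1) with p2 = True leaves only p1, so p1 = True.
(~p1 \/ p4): since p1 = True, the clause reduces to (p4). p4 = True.
(~p4 \/ p3) with p4 = True leaves only p3, so p3 = True.
(~p3 \/ ~p7): since p3 = True, the clause reduces to (~p7). p7 = False.
(p7 \/ ~p6): since p7 = False, the clause reduces to (~p6). p6 = False.
(p5 \/ p6): since p6 = False, the clause reduces to (p5). p5 = True.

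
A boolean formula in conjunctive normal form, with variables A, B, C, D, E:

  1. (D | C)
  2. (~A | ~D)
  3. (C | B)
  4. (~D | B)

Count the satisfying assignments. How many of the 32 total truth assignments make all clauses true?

12

Case analysis on D and B:
  D=T, B=T: remaining (A,C,E) ∈ {(F,F,F); (F,F,T); (F,T,F); (F,T,T)} — 4.
  D=T, B=F: a clause becomes empty — 0.
  D=F, B=T: remaining (A,C,E) ∈ {(F,T,F); (F,T,T); (T,T,F); (T,T,T)} — 4.
  D=F, B=F: remaining (A,C,E) ∈ {(F,T,F); (F,T,T); (T,T,F); (T,T,T)} — 4.
Total: 4 + 0 + 4 + 4 = 12.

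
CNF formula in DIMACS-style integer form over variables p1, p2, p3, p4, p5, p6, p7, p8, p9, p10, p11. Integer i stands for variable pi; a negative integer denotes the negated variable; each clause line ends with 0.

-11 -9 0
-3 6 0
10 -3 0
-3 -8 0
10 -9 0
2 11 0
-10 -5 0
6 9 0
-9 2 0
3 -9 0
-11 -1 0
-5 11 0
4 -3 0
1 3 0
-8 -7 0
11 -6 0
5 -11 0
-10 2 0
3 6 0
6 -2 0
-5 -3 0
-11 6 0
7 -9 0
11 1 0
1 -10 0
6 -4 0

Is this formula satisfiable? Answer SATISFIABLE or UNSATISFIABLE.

UNSATISFIABLE

p3 = True:
  propagation gives p6=True, p10=True, p8=False, p5=False; an empty clause results — contradiction.
p3 = False:
  propagation gives p9=False, p6=True, p1=True, p11=False; an empty clause results — contradiction.
Every branch closes, so no satisfying assignment exists.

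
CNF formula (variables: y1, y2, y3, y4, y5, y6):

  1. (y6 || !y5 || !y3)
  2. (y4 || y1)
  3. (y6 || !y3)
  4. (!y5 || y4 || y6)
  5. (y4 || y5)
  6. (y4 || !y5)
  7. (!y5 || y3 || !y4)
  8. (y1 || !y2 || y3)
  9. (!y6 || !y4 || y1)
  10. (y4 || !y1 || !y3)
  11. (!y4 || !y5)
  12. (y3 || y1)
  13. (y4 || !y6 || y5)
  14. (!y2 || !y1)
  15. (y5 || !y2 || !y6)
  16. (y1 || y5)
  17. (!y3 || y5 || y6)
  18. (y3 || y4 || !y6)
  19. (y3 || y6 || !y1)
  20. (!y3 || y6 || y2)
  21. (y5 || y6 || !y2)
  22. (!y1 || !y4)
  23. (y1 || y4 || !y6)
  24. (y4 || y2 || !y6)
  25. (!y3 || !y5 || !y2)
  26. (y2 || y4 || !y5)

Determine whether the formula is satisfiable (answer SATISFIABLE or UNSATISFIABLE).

UNSATISFIABLE

y4 = True:
  propagation gives y5=False, y1=True; an empty clause results — contradiction.
y4 = False:
  propagation gives y1=True, y5=True; an empty clause results — contradiction.
Every branch closes, so no satisfying assignment exists.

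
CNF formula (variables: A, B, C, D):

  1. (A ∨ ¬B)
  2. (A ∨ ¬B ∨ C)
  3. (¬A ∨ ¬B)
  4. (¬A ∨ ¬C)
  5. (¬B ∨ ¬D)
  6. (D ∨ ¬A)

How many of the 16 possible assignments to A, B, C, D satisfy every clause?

5

The models are:
  A=F B=F C=F D=F
  A=F B=F C=F D=T
  A=F B=F C=T D=F
  A=F B=F C=T D=T
  A=T B=F C=F D=T
That's 5 in total.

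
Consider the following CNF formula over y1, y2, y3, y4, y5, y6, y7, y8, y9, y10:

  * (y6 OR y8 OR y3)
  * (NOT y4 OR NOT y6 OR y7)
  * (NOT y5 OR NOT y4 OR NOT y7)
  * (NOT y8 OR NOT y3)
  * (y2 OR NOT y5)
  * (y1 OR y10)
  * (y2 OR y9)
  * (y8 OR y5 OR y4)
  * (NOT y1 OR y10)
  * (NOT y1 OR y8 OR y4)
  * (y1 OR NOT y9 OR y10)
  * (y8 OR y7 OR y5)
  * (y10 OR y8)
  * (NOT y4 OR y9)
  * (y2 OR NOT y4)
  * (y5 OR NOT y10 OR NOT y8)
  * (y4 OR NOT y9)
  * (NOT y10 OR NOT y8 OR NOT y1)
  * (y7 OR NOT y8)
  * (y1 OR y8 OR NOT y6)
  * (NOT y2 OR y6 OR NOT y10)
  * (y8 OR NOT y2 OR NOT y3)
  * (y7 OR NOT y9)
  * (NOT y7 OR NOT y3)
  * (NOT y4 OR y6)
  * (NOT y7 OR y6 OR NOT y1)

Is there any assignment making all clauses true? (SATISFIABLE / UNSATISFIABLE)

SATISFIABLE

Set y1 = True and propagate.
  then y10 is forced to True.
  then y8 is forced to False.
  then y4 is forced to True.
  then y9 is forced to True.
  then y2 is forced to True.
  then y6 is forced to True.
  then y7 is forced to True.
  then y5 is forced to False.
  then y3 is forced to False.
So y1=T  y2=T  y3=F  y4=T  y5=F  y6=T  y7=T  y8=F  y9=T  y10=T is a satisfying assignment.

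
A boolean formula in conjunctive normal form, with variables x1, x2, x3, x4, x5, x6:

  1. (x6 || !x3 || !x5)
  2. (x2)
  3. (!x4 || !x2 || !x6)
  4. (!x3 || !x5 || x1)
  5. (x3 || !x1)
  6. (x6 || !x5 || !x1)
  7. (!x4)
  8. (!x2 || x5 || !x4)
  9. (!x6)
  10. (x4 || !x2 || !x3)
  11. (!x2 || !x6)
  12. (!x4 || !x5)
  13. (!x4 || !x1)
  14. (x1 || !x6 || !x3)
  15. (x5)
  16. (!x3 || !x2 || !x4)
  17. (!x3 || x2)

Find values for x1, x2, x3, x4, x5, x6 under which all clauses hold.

x1 = F  x2 = T  x3 = F  x4 = F  x5 = T  x6 = F

(x2) is a unit clause, so x2 = True.
(!x4) is a unit clause, so x4 = False.
The clause (!x6) is unit: x6 must be False.
(!x3) is a unit clause, so x3 = False.
The clause (!x1) is unit: x1 must be False.
Unit propagation: (x5) forces x5 = True.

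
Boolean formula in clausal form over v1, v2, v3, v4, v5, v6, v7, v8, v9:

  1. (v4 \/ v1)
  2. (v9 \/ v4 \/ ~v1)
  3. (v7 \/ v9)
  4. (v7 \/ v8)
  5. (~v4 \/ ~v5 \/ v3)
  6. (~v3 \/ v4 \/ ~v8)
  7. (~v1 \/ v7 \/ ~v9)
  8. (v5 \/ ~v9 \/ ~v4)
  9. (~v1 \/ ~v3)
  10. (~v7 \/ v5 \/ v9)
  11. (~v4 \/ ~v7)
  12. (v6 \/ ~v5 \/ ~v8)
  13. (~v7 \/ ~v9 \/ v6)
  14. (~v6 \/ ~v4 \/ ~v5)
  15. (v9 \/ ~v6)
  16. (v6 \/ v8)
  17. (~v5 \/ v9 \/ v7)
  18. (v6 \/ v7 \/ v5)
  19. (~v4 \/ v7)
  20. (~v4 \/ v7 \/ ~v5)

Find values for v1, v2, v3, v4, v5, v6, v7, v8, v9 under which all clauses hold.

v1=T  v2=F  v3=F  v4=F  v5=T  v6=T  v7=T  v8=T  v9=T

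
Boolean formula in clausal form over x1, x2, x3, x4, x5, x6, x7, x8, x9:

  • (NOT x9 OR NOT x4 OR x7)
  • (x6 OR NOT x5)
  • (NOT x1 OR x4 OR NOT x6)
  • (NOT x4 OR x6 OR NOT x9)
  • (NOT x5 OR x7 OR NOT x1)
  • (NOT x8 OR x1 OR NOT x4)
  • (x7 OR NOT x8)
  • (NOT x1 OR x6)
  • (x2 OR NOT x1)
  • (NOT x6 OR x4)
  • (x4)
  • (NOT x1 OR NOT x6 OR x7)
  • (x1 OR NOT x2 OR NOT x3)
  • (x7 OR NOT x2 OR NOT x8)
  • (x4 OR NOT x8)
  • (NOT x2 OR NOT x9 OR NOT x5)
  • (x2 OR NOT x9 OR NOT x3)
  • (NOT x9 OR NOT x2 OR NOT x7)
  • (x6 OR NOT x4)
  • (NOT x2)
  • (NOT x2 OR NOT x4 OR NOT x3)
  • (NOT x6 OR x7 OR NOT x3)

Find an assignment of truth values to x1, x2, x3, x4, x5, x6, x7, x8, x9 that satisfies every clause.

The clause (x4) is unit: x4 must be True.
Unit propagation: (x6) forces x6 = True.
The clause (NOT x2) is unit: x2 must be False.
Unit propagation: (NOT x1) forces x1 = False.
Unit propagation: (NOT x8) forces x8 = False.
x7 occurs only positively in the remaining clauses — set x7 = True.
Pure literal: x9 appears only negated; assign x9 = False.
x3, x5 are now unconstrained; take x3 = True, x5 = True.
Every clause has at least one true literal under this assignment.

x1=False, x2=False, x3=True, x4=True, x5=True, x6=True, x7=True, x8=False, x9=False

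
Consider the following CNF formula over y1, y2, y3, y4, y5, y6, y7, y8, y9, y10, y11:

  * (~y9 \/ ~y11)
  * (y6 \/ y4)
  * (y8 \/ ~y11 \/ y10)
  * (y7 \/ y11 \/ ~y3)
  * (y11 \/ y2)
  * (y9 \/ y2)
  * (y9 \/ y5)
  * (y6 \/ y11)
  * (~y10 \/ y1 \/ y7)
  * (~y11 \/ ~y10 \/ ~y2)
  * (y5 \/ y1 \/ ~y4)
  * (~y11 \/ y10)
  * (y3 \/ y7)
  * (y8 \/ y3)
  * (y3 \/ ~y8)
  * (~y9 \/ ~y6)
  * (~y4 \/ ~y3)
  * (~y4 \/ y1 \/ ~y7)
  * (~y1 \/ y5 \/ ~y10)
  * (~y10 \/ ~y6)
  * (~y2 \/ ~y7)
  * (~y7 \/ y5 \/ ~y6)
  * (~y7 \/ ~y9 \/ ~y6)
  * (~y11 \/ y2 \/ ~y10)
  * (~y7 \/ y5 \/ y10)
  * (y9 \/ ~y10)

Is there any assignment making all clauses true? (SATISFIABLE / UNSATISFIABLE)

UNSATISFIABLE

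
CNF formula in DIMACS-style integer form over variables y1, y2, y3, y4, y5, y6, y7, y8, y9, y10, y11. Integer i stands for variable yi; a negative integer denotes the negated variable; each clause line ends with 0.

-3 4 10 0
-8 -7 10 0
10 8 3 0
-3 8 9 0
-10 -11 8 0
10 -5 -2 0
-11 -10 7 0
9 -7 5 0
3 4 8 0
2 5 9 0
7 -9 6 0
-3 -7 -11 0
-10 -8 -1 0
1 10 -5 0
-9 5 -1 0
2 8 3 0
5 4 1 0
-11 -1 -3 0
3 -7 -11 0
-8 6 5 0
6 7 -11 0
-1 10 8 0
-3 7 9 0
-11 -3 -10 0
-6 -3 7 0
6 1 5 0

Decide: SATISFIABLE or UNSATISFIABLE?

y4 occurs only positively in the remaining clauses — set y4 = True.
y11 occurs only negated in the remaining clauses — set y11 = False.
Set y1 = False and propagate.
For the remaining variables, y2 = True, y3 = False, y5 = True, y6 = True, y7 = True, y8 = False, y9 = False, y10 = True works.
Every clause has at least one true literal under this assignment.
So y1=False, y2=True, y3=False, y4=True, y5=True, y6=True, y7=True, y8=False, y9=False, y10=True, y11=False is a satisfying assignment.

SATISFIABLE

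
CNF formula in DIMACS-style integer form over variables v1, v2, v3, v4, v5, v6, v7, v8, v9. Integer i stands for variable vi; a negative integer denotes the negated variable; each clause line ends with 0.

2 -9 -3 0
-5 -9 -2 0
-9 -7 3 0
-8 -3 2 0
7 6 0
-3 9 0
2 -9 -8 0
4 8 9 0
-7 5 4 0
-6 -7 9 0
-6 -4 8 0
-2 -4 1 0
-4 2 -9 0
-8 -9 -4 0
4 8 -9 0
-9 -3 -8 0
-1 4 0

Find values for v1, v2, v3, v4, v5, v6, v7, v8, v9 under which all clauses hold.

v1=F, v2=T, v3=F, v4=F, v5=T, v6=T, v7=F, v8=T, v9=F

Try v1 = False.
For the remaining variables, v2 = True, v3 = False, v4 = False, v5 = True, v6 = True, v7 = False, v8 = True, v9 = False works.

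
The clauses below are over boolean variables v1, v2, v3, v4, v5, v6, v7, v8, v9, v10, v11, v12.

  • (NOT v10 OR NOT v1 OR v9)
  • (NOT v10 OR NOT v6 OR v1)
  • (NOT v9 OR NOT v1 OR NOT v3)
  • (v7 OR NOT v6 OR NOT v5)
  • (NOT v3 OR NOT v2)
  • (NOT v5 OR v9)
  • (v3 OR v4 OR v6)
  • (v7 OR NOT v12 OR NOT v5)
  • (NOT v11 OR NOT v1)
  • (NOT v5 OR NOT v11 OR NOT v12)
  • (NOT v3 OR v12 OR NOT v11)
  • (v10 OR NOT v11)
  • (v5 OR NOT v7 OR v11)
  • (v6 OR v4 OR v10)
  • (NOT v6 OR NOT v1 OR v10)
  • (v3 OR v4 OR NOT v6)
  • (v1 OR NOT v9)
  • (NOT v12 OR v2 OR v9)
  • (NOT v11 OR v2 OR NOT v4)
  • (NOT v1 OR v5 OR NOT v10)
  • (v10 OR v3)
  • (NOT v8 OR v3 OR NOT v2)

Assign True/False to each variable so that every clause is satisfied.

v1 = F  v2 = F  v3 = T  v4 = T  v5 = F  v6 = F  v7 = F  v8 = F  v9 = F  v10 = F  v11 = F  v12 = F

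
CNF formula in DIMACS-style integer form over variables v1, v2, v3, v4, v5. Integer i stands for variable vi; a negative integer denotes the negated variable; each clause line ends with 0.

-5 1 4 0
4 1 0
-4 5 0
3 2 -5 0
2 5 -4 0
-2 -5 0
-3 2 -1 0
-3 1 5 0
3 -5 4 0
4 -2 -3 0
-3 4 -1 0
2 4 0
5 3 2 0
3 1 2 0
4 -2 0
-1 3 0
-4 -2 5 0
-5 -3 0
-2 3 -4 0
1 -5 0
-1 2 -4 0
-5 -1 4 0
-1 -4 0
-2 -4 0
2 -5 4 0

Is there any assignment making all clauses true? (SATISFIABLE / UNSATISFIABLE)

v4 = True:
  propagation gives v5=True, v2=False, v3=True; an empty clause results — contradiction.
v4 = False:
  propagation gives v1=True, v3=False; an empty clause results — contradiction.
Every branch closes, so no satisfying assignment exists.

UNSATISFIABLE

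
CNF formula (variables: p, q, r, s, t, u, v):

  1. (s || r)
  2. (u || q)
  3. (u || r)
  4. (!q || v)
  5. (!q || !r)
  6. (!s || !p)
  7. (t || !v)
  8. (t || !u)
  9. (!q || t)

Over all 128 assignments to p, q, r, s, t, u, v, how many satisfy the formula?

9

Case analysis on q and r:
  q=T, r=T: a clause becomes empty — 0.
  q=T, r=F: remaining (p,s,t,u,v) ∈ {(F,T,T,T,T)} — 1.
  q=F, r=T: v free; 3 ways for (p,s,t,u) × 2^1 = 6.
  q=F, r=F: remaining (p,s,t,u,v) ∈ {(F,T,T,T,F); (F,T,T,T,T)} — 2.
Total: 0 + 1 + 6 + 2 = 9.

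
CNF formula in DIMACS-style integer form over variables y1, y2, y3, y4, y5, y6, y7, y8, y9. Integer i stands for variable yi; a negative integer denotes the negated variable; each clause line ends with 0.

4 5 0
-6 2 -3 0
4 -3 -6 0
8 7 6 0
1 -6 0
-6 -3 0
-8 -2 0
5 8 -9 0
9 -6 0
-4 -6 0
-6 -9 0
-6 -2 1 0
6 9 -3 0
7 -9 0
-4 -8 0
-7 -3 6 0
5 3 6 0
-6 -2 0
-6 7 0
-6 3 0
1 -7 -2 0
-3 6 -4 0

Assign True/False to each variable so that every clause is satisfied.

y1 = T, y2 = T, y3 = F, y4 = T, y5 = T, y6 = F, y7 = T, y8 = F, y9 = T

Check each clause:
  1. (y4 OR y5) — y4 is true.
  2. (y2 OR NOT y6 OR NOT y3) — y2 is true.
  3. (NOT y3 OR y4 OR NOT y6) — NOT y6 is true.
  4. (y6 OR y7 OR y8) — y7 is true.
  5. (y1 OR NOT y6) — y1 is true.
  6. (NOT y3 OR NOT y6) — NOT y6 is true.
  7. (NOT y8 OR NOT y2) — NOT y8 is true.
  8. (y8 OR NOT y9 OR y5) — y5 is true.
  9. (y9 OR NOT y6) — y9 is true.
  10. (NOT y6 OR NOT y4) — NOT y6 is true.
  11. (NOT y9 OR NOT y6) — NOT y6 is true.
  12. (NOT y2 OR NOT y6 OR y1) — y1 is true.
  13. (y6 OR NOT y3 OR y9) — y9 is true.
  14. (NOT y9 OR y7) — y7 is true.
  15. (NOT y8 OR NOT y4) — NOT y8 is true.
  16. (NOT y7 OR NOT y3 OR y6) — NOT y3 is true.
  17. (y3 OR y5 OR y6) — y5 is true.
  18. (NOT y2 OR NOT y6) — NOT y6 is true.
  19. (NOT y6 OR y7) — NOT y6 is true.
  20. (y3 OR NOT y6) — NOT y6 is true.
  21. (y1 OR NOT y7 OR NOT y2) — y1 is true.
  22. (y6 OR NOT y4 OR NOT y3) — NOT y3 is true.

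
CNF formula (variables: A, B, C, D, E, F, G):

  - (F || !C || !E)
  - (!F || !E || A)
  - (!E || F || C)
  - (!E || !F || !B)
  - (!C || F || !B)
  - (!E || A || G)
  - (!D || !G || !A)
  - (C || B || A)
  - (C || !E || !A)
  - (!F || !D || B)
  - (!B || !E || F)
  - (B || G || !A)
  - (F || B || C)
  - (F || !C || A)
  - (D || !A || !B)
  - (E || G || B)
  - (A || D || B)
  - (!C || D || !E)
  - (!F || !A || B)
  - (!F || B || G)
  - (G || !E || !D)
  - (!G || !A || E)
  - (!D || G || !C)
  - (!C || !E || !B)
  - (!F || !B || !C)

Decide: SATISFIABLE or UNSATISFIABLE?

Branch on A: take A = False.
Set B = True and propagate.
Set C = False and propagate.
The remaining clauses are satisfied by D = False, E = False, F = True, G = False.
So A = False, B = True, C = False, D = False, E = False, F = True, G = False is a satisfying assignment.

SATISFIABLE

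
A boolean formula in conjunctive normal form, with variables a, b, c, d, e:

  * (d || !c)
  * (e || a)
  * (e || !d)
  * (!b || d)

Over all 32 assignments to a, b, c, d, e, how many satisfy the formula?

11

Case analysis on d and e:
  d=T, e=T: a, b, c free → 2^3 = 8.
  d=T, e=F: a clause becomes empty — 0.
  d=F, e=T: remaining (a,b,c) ∈ {(F,F,F); (T,F,F)} — 2.
  d=F, e=F: remaining (a,b,c) ∈ {(T,F,F)} — 1.
Total: 8 + 0 + 2 + 1 = 11.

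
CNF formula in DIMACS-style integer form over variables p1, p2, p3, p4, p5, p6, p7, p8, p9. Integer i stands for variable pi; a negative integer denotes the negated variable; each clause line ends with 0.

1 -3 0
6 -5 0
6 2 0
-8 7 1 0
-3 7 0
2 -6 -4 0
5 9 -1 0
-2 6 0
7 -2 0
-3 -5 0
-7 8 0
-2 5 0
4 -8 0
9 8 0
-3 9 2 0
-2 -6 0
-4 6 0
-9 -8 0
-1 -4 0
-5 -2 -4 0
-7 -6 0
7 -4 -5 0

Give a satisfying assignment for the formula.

p3 occurs only negated in the remaining clauses — set p3 = False.
Try p1 = True.
  then p4 is forced to False.
  then p8 is forced to False.
  then p7 is forced to False.
  then p2 is forced to False.
  then p6 is forced to True.
  then p9 is forced to True.
p5 is now unconstrained; take p5 = False.
Every clause has at least one true literal under this assignment.
Check each clause:
  1. (~p3 | p1) — p1 is true.
  2. (p6 | ~p5) — ~p5 is true.
  3. (p6 | p2) — p6 is true.
  4. (p1 | ~p8 | p7) — ~p8 is true.
  5. (p7 | ~p3) — ~p3 is true.
  6. (~p4 | ~p6 | p2) — ~p4 is true.
  7. (p9 | ~p1 | p5) — p9 is true.
  8. (~p2 | p6) — p6 is true.
  9. (p7 | ~p2) — ~p2 is true.
  10. (~p3 | ~p5) — ~p5 is true.
  11. (p8 | ~p7) — ~p7 is true.
  12. (p5 | ~p2) — ~p2 is true.
  13. (~p8 | p4) — ~p8 is true.
  14. (p9 | p8) — p9 is true.
  15. (p2 | p9 | ~p3) — p9 is true.
  16. (~p2 | ~p6) — ~p2 is true.
  17. (p6 | ~p4) — ~p4 is true.
  18. (~p8 | ~p9) — ~p8 is true.
  19. (~p1 | ~p4) — ~p4 is true.
  20. (~p2 | ~p4 | ~p5) — ~p5 is true.
  21. (~p6 | ~p7) — ~p7 is true.
  22. (p7 | ~p5 | ~p4) — ~p5 is true.

p1 = True, p2 = False, p3 = False, p4 = False, p5 = False, p6 = True, p7 = False, p8 = False, p9 = True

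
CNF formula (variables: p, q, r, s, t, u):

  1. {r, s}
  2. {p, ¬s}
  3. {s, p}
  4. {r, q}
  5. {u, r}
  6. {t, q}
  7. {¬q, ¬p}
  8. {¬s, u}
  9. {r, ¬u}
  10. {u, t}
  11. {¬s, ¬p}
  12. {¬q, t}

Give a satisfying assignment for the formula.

p=1, q=0, r=1, s=0, t=1, u=0

r occurs only positively in the remaining clauses — set r = True.
t occurs only positively in the remaining clauses — set t = True.
Branch on p: take p = True.
  then q is forced to False.
  then s is forced to False.
u is now unconstrained; take u = False.
Every clause has at least one true literal under this assignment.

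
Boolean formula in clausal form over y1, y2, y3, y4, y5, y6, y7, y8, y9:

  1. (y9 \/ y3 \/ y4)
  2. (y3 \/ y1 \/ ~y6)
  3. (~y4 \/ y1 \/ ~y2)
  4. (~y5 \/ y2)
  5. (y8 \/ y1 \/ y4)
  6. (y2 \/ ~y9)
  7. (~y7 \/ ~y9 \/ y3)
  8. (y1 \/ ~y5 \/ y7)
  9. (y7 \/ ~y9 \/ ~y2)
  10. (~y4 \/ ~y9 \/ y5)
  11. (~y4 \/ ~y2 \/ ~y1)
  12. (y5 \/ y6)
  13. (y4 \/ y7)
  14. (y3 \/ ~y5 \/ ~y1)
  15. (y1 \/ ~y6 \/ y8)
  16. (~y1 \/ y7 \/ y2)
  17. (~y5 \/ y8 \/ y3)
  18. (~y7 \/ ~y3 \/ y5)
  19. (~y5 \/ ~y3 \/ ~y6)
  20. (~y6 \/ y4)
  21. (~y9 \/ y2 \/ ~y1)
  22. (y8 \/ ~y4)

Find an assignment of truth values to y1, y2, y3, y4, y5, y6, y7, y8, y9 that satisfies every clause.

y1 = True, y2 = True, y3 = True, y4 = False, y5 = True, y6 = False, y7 = True, y8 = False, y9 = False

Check each clause:
  1. (y9 \/ y3 \/ y4) — y3 is true.
  2. (y1 \/ y3 \/ ~y6) — y1 is true.
  3. (y1 \/ ~y2 \/ ~y4) — y1 is true.
  4. (y2 \/ ~y5) — y2 is true.
  5. (y8 \/ y4 \/ y1) — y1 is true.
  6. (y2 \/ ~y9) — y2 is true.
  7. (~y7 \/ y3 \/ ~y9) — y3 is true.
  8. (~y5 \/ y7 \/ y1) — y1 is true.
  9. (~y9 \/ y7 \/ ~y2) — y7 is true.
  10. (~y4 \/ y5 \/ ~y9) — ~y4 is true.
  11. (~y2 \/ ~y1 \/ ~y4) — ~y4 is true.
  12. (y6 \/ y5) — y5 is true.
  13. (y4 \/ y7) — y7 is true.
  14. (~y5 \/ ~y1 \/ y3) — y3 is true.
  15. (y1 \/ ~y6 \/ y8) — y1 is true.
  16. (y2 \/ ~y1 \/ y7) — y2 is true.
  17. (y3 \/ y8 \/ ~y5) — y3 is true.
  18. (~y7 \/ ~y3 \/ y5) — y5 is true.
  19. (~y5 \/ ~y3 \/ ~y6) — ~y6 is true.
  20. (~y6 \/ y4) — ~y6 is true.
  21. (~y1 \/ y2 \/ ~y9) — y2 is true.
  22. (~y4 \/ y8) — ~y4 is true.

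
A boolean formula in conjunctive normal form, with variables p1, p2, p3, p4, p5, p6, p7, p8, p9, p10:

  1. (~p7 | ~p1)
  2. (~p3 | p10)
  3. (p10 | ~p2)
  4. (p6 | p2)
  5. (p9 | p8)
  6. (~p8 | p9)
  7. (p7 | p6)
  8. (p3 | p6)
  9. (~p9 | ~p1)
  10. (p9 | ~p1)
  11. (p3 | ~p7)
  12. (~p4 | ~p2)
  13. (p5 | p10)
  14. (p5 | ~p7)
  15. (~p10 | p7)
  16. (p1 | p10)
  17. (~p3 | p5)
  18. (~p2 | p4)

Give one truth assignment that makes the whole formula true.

p1 = F  p2 = F  p3 = T  p4 = T  p5 = T  p6 = T  p7 = T  p8 = T  p9 = T  p10 = T

Check each clause:
  1. (~p1 | ~p7) — ~p1 is true.
  2. (~p3 | p10) — p10 is true.
  3. (p10 | ~p2) — p10 is true.
  4. (p2 | p6) — p6 is true.
  5. (p8 | p9) — p8 is true.
  6. (~p8 | p9) — p9 is true.
  7. (p6 | p7) — p6 is true.
  8. (p3 | p6) — p3 is true.
  9. (~p9 | ~p1) — ~p1 is true.
  10. (p9 | ~p1) — p9 is true.
  11. (p3 | ~p7) — p3 is true.
  12. (~p2 | ~p4) — ~p2 is true.
  13. (p10 | p5) — p10 is true.
  14. (~p7 | p5) — p5 is true.
  15. (~p10 | p7) — p7 is true.
  16. (p1 | p10) — p10 is true.
  17. (~p3 | p5) — p5 is true.
  18. (~p2 | p4) — p4 is true.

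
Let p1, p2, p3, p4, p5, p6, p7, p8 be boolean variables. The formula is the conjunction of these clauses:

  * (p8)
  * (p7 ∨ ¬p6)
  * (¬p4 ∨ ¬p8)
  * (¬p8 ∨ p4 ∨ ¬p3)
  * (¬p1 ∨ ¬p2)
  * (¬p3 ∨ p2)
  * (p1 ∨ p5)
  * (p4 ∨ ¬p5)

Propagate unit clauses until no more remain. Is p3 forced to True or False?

Unit clause (p8) sets p8 = True.
(¬p4 ∨ ¬p8): since p8 = True, the clause reduces to (¬p4). p4 = False.
(¬p3 ∨ ¬p8 ∨ p4): since p8 = True, p4 = False, the clause reduces to (¬p3). p3 = False.

False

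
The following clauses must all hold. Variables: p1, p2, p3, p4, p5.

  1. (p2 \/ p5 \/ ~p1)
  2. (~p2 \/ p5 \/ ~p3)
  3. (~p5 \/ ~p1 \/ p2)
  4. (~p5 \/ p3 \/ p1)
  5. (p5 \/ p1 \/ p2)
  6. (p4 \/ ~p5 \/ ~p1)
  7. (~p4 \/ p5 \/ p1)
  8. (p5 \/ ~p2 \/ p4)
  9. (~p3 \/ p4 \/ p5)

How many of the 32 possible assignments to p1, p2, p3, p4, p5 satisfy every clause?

7

The models are:
  p1=0 p2=0 p3=1 p4=0 p5=1
  p1=0 p2=0 p3=1 p4=1 p5=1
  p1=0 p2=1 p3=1 p4=0 p5=1
  p1=0 p2=1 p3=1 p4=1 p5=1
  p1=1 p2=1 p3=0 p4=1 p5=0
  p1=1 p2=1 p3=0 p4=1 p5=1
  p1=1 p2=1 p3=1 p4=1 p5=1
That's 7 in total.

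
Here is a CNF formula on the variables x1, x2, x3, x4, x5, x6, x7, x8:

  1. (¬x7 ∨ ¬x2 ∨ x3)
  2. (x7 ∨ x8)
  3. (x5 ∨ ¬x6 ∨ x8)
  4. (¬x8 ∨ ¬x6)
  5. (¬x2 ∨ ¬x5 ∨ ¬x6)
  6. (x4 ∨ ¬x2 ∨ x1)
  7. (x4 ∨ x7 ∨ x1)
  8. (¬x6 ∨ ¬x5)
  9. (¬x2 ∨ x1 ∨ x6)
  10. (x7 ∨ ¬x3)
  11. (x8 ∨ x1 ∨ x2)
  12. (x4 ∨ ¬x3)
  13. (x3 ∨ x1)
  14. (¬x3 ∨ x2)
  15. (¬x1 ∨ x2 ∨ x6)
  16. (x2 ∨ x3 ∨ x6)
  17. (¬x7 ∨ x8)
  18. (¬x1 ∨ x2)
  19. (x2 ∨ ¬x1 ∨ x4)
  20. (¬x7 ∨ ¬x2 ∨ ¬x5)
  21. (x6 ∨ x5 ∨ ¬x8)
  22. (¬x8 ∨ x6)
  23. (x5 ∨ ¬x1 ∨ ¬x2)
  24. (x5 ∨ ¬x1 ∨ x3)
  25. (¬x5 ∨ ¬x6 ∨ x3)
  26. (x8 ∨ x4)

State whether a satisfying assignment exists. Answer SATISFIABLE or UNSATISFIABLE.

UNSATISFIABLE

x2 = True:
  x5 = True:
    propagation gives x6=False, x1=True, x7=False, x8=True; an empty clause results — contradiction.
  x5 = False:
    propagation gives x1=False, x4=True, x6=True, x8=True; an empty clause results — contradiction.
x2 = False:
  propagation gives x3=False, x1=True; an empty clause results — contradiction.
Every branch closes, so no satisfying assignment exists.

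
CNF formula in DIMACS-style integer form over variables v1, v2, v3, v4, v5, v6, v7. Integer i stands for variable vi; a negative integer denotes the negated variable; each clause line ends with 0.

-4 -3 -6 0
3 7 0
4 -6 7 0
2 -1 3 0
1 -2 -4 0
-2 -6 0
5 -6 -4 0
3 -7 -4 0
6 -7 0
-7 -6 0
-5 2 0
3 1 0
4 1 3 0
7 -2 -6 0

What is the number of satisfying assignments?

10

Split on v6, then v3.
  v6=1, v3=1: a clause becomes empty — 0.
  v6=1, v3=0: a clause becomes empty — 0.
  v6=0, v3=1: 10 of the 32 assignments to (v1,v2,v4,v5,v7) work.
  v6=0, v3=0: a clause becomes empty — 0.
Total: 0 + 0 + 10 + 0 = 10.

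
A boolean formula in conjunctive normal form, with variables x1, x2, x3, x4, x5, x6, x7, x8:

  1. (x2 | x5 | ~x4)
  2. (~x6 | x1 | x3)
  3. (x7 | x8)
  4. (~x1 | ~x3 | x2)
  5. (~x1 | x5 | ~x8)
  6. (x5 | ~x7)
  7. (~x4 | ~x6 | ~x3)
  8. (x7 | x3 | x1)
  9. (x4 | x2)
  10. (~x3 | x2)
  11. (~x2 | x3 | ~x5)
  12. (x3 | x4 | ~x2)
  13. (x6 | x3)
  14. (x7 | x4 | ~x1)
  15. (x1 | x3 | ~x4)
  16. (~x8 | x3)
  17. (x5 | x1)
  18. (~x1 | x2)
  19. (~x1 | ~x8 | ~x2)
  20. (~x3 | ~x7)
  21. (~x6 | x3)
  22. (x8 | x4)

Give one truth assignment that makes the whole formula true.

Set x1 = False and propagate.
  then x5 is forced to True.
Set x2 = True and propagate.
  then x3 is forced to True.
  then x7 is forced to False.
  then x8 is forced to True.
For the remaining variables, x4 = False, x6 = False works.

x1 = 0  x2 = 1  x3 = 1  x4 = 0  x5 = 1  x6 = 0  x7 = 0  x8 = 1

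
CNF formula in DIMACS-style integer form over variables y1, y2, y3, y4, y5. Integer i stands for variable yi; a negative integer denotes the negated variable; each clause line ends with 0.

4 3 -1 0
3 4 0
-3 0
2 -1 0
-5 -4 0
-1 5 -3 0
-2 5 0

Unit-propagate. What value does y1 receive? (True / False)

(!y3) is a unit clause: y3 = False.
(y3 || y4) with y3 = False leaves only y4, so y4 = True.
From (!y5 || !y4) and y4 = True: y5 = False.
From (y5 || !y2) and y5 = False: y2 = False.
In (y2 || !y1), y2 is now false; !y1 must hold, so y1 = False.

False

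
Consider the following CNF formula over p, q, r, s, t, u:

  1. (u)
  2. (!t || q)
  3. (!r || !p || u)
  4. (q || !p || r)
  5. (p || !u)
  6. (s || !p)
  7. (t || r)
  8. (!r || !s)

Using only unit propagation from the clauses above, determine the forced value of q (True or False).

(u) stands alone — u = True.
From (!u || p) and u = True: p = True.
(s || !p) with p = True leaves only s, so s = True.
(!r || !s) with s = True leaves only !r, so r = False.
From (r || !p || q) and r = False, p = True: q = True.

True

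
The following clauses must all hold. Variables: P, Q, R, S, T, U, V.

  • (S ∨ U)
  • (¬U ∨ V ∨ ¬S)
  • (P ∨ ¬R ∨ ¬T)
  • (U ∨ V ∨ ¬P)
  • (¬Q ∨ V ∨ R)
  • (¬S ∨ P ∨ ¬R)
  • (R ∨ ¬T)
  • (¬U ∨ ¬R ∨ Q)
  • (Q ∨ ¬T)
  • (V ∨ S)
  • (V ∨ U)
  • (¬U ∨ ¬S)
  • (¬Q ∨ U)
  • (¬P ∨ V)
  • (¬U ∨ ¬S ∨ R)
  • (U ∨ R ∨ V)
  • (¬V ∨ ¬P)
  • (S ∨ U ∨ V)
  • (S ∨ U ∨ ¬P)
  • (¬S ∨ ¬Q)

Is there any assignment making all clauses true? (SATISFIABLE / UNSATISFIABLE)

SATISFIABLE

T occurs only negated in the remaining clauses — set T = False.
Set P = False and propagate.
The remaining clauses are satisfied by Q = True, R = False, S = False, U = True, V = True.
Every clause has at least one true literal under this assignment.
So P=F, Q=T, R=F, S=F, T=F, U=T, V=T is a satisfying assignment.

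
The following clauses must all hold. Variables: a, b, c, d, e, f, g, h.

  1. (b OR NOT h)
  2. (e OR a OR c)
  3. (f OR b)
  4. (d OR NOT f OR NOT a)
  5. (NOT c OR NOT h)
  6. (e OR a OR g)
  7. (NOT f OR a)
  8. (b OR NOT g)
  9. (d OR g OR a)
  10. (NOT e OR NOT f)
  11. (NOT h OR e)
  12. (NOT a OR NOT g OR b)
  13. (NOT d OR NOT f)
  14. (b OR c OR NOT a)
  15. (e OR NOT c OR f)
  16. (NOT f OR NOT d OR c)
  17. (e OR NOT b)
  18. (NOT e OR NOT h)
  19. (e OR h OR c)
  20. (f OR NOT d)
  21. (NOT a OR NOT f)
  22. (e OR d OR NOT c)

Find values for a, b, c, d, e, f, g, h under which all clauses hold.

Set a = False and propagate.
  then f is forced to False.
  then b is forced to True.
  then e is forced to True.
  then h is forced to False.
  then d is forced to False.
  then g is forced to True.
c is now unconstrained; take c = True.

a=F, b=T, c=T, d=F, e=T, f=F, g=T, h=F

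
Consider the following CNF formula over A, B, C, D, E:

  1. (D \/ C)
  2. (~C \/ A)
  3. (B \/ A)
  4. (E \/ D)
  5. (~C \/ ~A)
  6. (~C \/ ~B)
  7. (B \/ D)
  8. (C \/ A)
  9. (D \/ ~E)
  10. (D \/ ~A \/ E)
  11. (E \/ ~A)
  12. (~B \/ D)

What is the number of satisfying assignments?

2

The models are:
  A=1 B=0 C=0 D=1 E=1
  A=1 B=1 C=0 D=1 E=1
That's 2 in total.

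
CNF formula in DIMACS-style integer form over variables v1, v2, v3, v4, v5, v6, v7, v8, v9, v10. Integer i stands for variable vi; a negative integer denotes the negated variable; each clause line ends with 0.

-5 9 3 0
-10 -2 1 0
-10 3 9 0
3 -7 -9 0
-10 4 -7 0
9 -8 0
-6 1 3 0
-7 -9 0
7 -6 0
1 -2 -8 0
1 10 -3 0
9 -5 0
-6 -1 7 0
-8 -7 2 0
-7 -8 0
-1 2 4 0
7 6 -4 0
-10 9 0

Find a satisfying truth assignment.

v1 = True, v2 = True, v3 = False, v4 = False, v5 = False, v6 = False, v7 = True, v8 = False, v9 = False, v10 = False

v5 occurs only negated in the remaining clauses — set v5 = False.
v8 occurs only negated in the remaining clauses — set v8 = False.
Set v1 = True and propagate.
For the remaining variables, v2 = True, v3 = False, v4 = False, v6 = False, v7 = True, v9 = False, v10 = False works.
Every clause has at least one true literal under this assignment.
Check each clause:
  1. (v3 | v9 | ~v5) — ~v5 is true.
  2. (v1 | ~v2 | ~v10) — v1 is true.
  3. (~v10 | v9 | v3) — ~v10 is true.
  4. (v3 | ~v9 | ~v7) — ~v9 is true.
  5. (~v7 | v4 | ~v10) — ~v10 is true.
  6. (v9 | ~v8) — ~v8 is true.
  7. (~v6 | v3 | v1) — v1 is true.
  8. (~v9 | ~v7) — ~v9 is true.
  9. (v7 | ~v6) — ~v6 is true.
  10. (v1 | ~v2 | ~v8) — ~v8 is true.
  11. (v10 | v1 | ~v3) — v1 is true.
  12. (v9 | ~v5) — ~v5 is true.
  13. (~v6 | ~v1 | v7) — ~v6 is true.
  14. (~v8 | v2 | ~v7) — ~v8 is true.
  15. (~v8 | ~v7) — ~v8 is true.
  16. (v2 | ~v1 | v4) — v2 is true.
  17. (v7 | v6 | ~v4) — ~v4 is true.
  18. (~v10 | v9) — ~v10 is true.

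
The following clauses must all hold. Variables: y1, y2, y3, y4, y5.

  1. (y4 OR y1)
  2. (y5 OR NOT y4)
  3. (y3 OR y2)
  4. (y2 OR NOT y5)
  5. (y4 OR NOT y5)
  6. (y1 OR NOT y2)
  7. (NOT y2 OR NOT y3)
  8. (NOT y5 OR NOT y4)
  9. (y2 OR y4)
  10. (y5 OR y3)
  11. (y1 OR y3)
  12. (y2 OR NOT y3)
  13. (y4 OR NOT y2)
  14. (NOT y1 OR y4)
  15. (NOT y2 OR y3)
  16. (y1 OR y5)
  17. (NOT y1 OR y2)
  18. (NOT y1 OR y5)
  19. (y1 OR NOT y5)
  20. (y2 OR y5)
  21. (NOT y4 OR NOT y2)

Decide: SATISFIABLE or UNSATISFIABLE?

UNSATISFIABLE

y2 = True:
  propagation gives y1=True, y3=False; an empty clause results — contradiction.
y2 = False:
  propagation gives y3=True; an empty clause results — contradiction.
Every branch closes, so no satisfying assignment exists.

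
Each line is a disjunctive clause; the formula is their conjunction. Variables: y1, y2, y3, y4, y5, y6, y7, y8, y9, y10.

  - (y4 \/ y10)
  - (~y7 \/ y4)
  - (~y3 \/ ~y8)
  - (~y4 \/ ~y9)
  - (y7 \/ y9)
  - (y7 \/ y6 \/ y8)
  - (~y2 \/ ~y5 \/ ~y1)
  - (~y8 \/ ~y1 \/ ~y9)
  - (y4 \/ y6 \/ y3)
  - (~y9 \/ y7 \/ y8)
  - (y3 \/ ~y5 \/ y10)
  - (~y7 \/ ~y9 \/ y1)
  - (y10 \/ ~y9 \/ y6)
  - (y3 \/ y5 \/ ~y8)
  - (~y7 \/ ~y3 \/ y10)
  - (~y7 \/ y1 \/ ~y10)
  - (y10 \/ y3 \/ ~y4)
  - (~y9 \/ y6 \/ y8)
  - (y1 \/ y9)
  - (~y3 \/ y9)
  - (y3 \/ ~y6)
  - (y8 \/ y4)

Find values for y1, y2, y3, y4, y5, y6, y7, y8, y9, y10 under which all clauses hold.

y1=1, y2=0, y3=0, y4=1, y5=1, y6=0, y7=1, y8=1, y9=0, y10=1

y2 occurs only negated in the remaining clauses — set y2 = False.
Set y1 = True and propagate.
Branch on y3: take y3 = False.
  then y6 is forced to False.
  then y4 is forced to True.
  then y9 is forced to False.
  then y7 is forced to True.
  then y10 is forced to True.
Try y5 = True.
y8 is now unconstrained; take y8 = True.
Check each clause:
  1. (y4 \/ y10) — y10 is true.
  2. (y4 \/ ~y7) — y4 is true.
  3. (~y3 \/ ~y8) — ~y3 is true.
  4. (~y9 \/ ~y4) — ~y9 is true.
  5. (y7 \/ y9) — y7 is true.
  6. (y6 \/ y8 \/ y7) — y8 is true.
  7. (~y5 \/ ~y2 \/ ~y1) — ~y2 is true.
  8. (~y9 \/ ~y1 \/ ~y8) — ~y9 is true.
  9. (y6 \/ y3 \/ y4) — y4 is true.
  10. (~y9 \/ y8 \/ y7) — y8 is true.
  11. (y10 \/ ~y5 \/ y3) — y10 is true.
  12. (~y9 \/ ~y7 \/ y1) — y1 is true.
  13. (~y9 \/ y6 \/ y10) — y10 is true.
  14. (y5 \/ y3 \/ ~y8) — y5 is true.
  15. (y10 \/ ~y3 \/ ~y7) — y10 is true.
  16. (y1 \/ ~y7 \/ ~y10) — y1 is true.
  17. (y3 \/ y10 \/ ~y4) — y10 is true.
  18. (y6 \/ y8 \/ ~y9) — y8 is true.
  19. (y1 \/ y9) — y1 is true.
  20. (y9 \/ ~y3) — ~y3 is true.
  21. (y3 \/ ~y6) — ~y6 is true.
  22. (y8 \/ y4) — y8 is true.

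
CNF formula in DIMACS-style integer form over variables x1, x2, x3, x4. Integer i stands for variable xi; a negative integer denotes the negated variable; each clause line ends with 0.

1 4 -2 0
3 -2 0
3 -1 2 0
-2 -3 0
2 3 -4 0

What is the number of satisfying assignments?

5

Satisfying assignments:
  x1=F x2=F x3=F x4=F
  x1=F x2=F x3=T x4=F
  x1=F x2=F x3=T x4=T
  x1=T x2=F x3=T x4=F
  x1=T x2=F x3=T x4=T
That's 5 in total.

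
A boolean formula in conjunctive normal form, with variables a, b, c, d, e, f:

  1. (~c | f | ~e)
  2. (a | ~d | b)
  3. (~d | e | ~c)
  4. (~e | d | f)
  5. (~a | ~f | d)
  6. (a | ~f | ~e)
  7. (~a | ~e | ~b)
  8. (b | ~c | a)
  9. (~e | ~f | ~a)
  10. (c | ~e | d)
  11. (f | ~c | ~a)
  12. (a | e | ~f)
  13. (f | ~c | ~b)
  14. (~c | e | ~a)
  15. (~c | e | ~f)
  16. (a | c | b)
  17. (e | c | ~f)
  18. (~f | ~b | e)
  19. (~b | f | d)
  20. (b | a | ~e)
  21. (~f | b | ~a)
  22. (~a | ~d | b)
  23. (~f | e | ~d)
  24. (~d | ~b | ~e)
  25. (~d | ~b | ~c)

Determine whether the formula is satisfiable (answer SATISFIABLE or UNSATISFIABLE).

SATISFIABLE

Set a = False and propagate.
For the remaining variables, b = True, c = False, d = True, e = False, f = False works.
Every clause has at least one true literal under this assignment.
So a=0  b=1  c=0  d=1  e=0  f=0 is a satisfying assignment.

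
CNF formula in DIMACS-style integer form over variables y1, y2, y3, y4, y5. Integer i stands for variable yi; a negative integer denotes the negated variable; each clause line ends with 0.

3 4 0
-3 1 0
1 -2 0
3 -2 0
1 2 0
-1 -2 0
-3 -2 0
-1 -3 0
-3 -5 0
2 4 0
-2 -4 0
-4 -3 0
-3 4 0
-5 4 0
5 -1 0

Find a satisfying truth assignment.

y1=True, y2=False, y3=False, y4=True, y5=True

Branch on y1: take y1 = True.
  then y2 is forced to False.
  then y3 is forced to False.
  then y4 is forced to True.
  then y5 is forced to True.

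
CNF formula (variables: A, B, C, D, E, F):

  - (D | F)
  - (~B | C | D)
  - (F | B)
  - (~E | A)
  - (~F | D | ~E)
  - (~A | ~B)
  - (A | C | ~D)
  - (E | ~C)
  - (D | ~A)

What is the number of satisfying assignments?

4

Satisfying assignments:
  A=0 B=0 C=0 D=0 E=0 F=1
  A=1 B=0 C=0 D=1 E=0 F=1
  A=1 B=0 C=0 D=1 E=1 F=1
  A=1 B=0 C=1 D=1 E=1 F=1
That's 4 in total.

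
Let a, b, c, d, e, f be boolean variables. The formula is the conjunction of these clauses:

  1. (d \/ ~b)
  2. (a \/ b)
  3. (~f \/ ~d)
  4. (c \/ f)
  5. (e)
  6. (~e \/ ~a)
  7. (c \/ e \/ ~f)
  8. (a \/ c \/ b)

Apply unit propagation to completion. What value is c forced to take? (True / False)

Unit clause (e) sets e = True.
In (~e \/ ~a), ~e is now false; ~a must hold, so a = False.
In (a \/ b), a is now false; b must hold, so b = True.
From (~b \/ d) and b = True: d = True.
(~f \/ ~d) with d = True leaves only ~f, so f = False.
From (f \/ c) and f = False: c = True.

True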